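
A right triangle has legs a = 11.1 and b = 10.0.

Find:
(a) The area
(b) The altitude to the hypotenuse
(a) Area = ½ab = ½·11.1·10.0 = 55.5
(b) Hypotenuse c = √(11.1² + 10.0²) = √223.21 = 14.9402
    Area = ½·c·h_c  →  h_c = 2·Area/c = 2·55.5/14.9402 = 7.43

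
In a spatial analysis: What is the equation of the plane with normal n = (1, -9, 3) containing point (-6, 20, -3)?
d = n·P = (1)(-6) + (-9)(20) + (3)(-3) = -195
Plane: x - 9y + 3z = -195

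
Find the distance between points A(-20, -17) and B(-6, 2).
Using the distance formula: d = sqrt((x₂-x₁)² + (y₂-y₁)²)
dx = (-6) - (-20) = 14
dy = 2 - (-17) = 19
d = sqrt(14² + 19²) = sqrt(196 + 361) = sqrt(557) = 23.60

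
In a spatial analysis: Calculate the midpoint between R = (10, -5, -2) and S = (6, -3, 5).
Midpoint = ((10+6)/2, (-5-3)/2, (-2+5)/2) = (8, -4, 1.5)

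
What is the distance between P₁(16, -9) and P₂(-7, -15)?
Using the distance formula: d = sqrt((x₂-x₁)² + (y₂-y₁)²)
dx = (-7) - 16 = -23
dy = (-15) - (-9) = -6
d = sqrt((-23)² + (-6)²) = sqrt(529 + 36) = sqrt(565) = 23.77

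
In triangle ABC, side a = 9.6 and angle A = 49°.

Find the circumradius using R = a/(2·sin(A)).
R = a/(2·sin(A)) = 9.6/(2·sin(49°))
R = 9.6/(2·0.754710) = 9.6/1.509419 = 6.36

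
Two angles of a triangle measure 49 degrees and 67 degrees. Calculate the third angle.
Sum of angles in a triangle = 180 degrees
Third angle = 180 - 49 - 67
Third angle = 64 degrees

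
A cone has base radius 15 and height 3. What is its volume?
Volume = (1/3) * pi * r² * h
Volume = (1/3) * pi * 15² * 3
Volume = (1/3) * pi * 225 * 3
Volume = (1/3) * pi * 675
Volume = 706.86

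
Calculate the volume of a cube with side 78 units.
Volume = s³
Volume = 78³
Volume = 474552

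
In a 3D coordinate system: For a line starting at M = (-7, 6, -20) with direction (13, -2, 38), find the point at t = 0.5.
P(0.5) = (-7 + 13(0.5), 6 + (-2)(0.5), -20 + 38(0.5)) = (-0.5, 5, -1)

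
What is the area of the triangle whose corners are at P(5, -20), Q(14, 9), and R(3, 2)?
Using the coordinate formula: Area = (1/2)|x₁(y₂-y₃) + x₂(y₃-y₁) + x₃(y₁-y₂)|
Area = (1/2)|5(9-2) + 14(2-(-20)) + 3((-20)-9)|
Area = (1/2)|5*7 + 14*22 + 3*(-29)|
Area = (1/2)|35 + 308 + (-87)|
Area = (1/2)*256 = 128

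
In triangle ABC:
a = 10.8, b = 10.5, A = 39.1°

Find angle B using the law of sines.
sin(B)/b = sin(A)/a
sin(B) = b·sin(A)/a = 10.5·sin(39.1°)/10.8 = 0.613157
B = arcsin(0.613157) = 37.82°  (b ≤ a, so B ≤ A and the acute solution is unique)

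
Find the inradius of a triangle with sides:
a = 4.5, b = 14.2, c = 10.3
s = (a+b+c)/2 = (4.5+14.2+10.3)/2 = 14.5
Area = √(s(s-a)(s-b)(s-c)) = √(14.5·10·0.3·4.2) = 13.5167
r = Area/s = 13.5167/14.5 = 0.9322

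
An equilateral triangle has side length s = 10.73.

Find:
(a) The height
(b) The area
(a) Height h = s·√3/2 = 10.73·√3/2 = 9.292
(b) Area = (√3/4)·s² = (√3/4)·10.73² = (√3/4)·115.133 = 49.85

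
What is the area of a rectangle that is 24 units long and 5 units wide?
Area = length * width
Area = 24 * 5
Area = 120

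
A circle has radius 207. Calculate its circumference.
Circumference = 2 * pi * r
Circumference = 2 * pi * 207
Circumference = 1300.62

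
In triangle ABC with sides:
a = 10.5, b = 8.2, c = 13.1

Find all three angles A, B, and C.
By the law of cosines:
cos(A) = (b² + c² - a²)/(2bc) = 0.598585  →  A = 53.23°
cos(B) = (a² + c² - b²)/(2ac) = 0.780153  →  B = 38.73°
cos(C) = (a² + b² - c²)/(2ab) = 0.034146  →  C = 88.04°
Check: A + B + C = 180.0° ✓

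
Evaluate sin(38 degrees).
sin(38 degrees) = 0.6157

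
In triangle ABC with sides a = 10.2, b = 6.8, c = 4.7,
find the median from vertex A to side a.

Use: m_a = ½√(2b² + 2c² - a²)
m_a = ½√(2·6.8² + 2·4.7² - 10.2²)
m_a = ½√(92.48 + 44.18 - 104.04) = ½√32.62 = 2.856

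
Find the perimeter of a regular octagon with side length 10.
Perimeter = number of sides * side length
Perimeter = 8 * 10
Perimeter = 80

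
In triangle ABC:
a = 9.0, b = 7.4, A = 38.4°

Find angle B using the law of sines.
sin(B)/b = sin(A)/a
sin(B) = b·sin(A)/a = 7.4·sin(38.4°)/9.0 = 0.510722
B = arcsin(0.510722) = 30.71°  (b ≤ a, so B ≤ A and the acute solution is unique)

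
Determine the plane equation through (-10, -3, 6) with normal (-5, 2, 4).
d = n·P = (-5)(-10) + (2)(-3) + (4)(6) = 68
Plane: -5x + 2y + 4z = 68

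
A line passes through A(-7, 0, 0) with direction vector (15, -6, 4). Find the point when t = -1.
P(-1) = (-7 + 15(-1), 0 + (-6)(-1), 0 + 4(-1)) = (-22, 6, -4)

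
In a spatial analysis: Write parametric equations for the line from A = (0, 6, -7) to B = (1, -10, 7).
Direction vector d = B - A = (1, -16, 14)
x = 0 + t, y = 6 - 16t, z = -7 + 14t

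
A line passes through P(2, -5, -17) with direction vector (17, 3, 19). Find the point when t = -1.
P(-1) = (2 + 17(-1), -5 + 3(-1), -17 + 19(-1)) = (-15, -8, -36)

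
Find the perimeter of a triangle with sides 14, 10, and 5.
Perimeter = sum of all sides
Perimeter = 14 + 10 + 5
Perimeter = 29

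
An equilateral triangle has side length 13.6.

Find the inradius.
For an equilateral triangle, r = s/(2√3) where s is the side.
r = 13.6/(2√3) = 13.6/3.464102 = 3.926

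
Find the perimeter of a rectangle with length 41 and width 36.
Perimeter = 2 * (length + width)
Perimeter = 2 * (41 + 36)
Perimeter = 2 * 77
Perimeter = 154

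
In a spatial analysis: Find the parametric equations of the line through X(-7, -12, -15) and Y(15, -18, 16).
Direction vector d = Y - X = (22, -6, 31)
x = -7 + 22t, y = -12 - 6t, z = -15 + 31t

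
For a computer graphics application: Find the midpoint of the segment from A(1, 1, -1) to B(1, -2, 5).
Midpoint = ((1+1)/2, (1-2)/2, (-1+5)/2) = (1, -0.5, 2)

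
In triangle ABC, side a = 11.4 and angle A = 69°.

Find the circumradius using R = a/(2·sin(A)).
R = a/(2·sin(A)) = 11.4/(2·sin(69°))
R = 11.4/(2·0.933580) = 11.4/1.867161 = 6.106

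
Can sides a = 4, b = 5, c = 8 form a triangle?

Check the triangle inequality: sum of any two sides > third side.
Yes, triangle inequality satisfied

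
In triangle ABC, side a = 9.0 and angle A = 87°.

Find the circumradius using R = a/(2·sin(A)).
R = a/(2·sin(A)) = 9.0/(2·sin(87°))
R = 9.0/(2·0.998630) = 9.0/1.997259 = 4.506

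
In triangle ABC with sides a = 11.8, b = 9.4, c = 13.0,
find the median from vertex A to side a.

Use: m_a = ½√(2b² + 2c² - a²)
m_a = ½√(2·9.4² + 2·13.0² - 11.8²)
m_a = ½√(176.72 + 338 - 139.24) = ½√375.48 = 9.689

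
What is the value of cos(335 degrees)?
cos(335 degrees) = 0.9063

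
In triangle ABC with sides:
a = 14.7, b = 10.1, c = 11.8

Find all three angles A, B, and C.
By the law of cosines:
cos(A) = (b² + c² - a²)/(2bc) = 0.105555  →  A = 83.94°
cos(B) = (a² + c² - b²)/(2ac) = 0.730197  →  B = 43.1°
cos(C) = (a² + b² - c²)/(2ab) = 0.602344  →  C = 52.96°
Check: A + B + C = 180.0° ✓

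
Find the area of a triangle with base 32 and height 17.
Area = (1/2) * base * height
Area = (1/2) * 32 * 17
Area = 272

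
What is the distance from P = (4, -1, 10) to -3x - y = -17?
d = |(-3)(4) + (-1)(-1) + 0(10) - (-17)| / √((-3)² + (-1)² + 0²) = 6/√10 = 1.897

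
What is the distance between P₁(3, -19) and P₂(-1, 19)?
Using the distance formula: d = sqrt((x₂-x₁)² + (y₂-y₁)²)
dx = (-1) - 3 = -4
dy = 19 - (-19) = 38
d = sqrt((-4)² + 38²) = sqrt(16 + 1444) = sqrt(1460) = 38.21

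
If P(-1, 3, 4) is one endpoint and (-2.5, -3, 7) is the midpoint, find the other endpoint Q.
Q = (2×(-2.5) - (-1), 2×(-3) - 3, 2×7 - 4) = (-4, -9, 10)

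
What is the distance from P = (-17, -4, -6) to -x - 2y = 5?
d = |(-1)(-17) + (-2)(-4) + 0(-6) - (5)| / √((-1)² + (-2)² + 0²) = 20/√5 = 8.944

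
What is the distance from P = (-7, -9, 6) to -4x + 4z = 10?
d = |(-4)(-7) + 0(-9) + 4(6) - (10)| / √((-4)² + 0² + 4²) = 42/√32 = 7.425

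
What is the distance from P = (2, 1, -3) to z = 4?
d = |0(2) + 0(1) + 1(-3) - (4)| / √(0² + 0² + 1²) = 7/√1 = 7.0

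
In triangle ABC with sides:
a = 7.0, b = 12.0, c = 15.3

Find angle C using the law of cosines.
cos(C) = (a² + b² - c²)/(2ab)
cos(C) = (7.0² + 12.0² - 15.3²)/(2·7.0·12.0) = -41.09/168 = -0.244583
C = arccos(-0.244583) = 104.2°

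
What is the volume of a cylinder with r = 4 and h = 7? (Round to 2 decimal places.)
Volume = pi * r² * h
Volume = pi * 4² * 7
Volume = pi * 16 * 7
Volume = pi * 112
Volume = 351.86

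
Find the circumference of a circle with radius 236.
Circumference = 2 * pi * r
Circumference = 2 * pi * 236
Circumference = 1482.83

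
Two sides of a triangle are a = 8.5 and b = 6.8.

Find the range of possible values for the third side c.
By the triangle inequality: |a - b| < c < a + b
|8.5 - 6.8| < c < 8.5 + 6.8
1.7 < c < 15.3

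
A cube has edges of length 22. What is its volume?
Volume = s³
Volume = 22³
Volume = 10648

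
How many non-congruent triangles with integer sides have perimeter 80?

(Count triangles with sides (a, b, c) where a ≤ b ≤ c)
With a ≤ b ≤ c and a + b + c = 80, the triangle inequality a + b > c gives c < 80/2, so c ≤ 39.
Iterate a from 1 to ⌊p/3⌋ = 26; for each a, b ranges from a to ⌊(p−a)/2⌋ with c = p − a − b, keeping only c ≥ b.
Triples: (2, 39, 39), (3, 38, 39), (4, 37, 39), …
Count = 133 triangles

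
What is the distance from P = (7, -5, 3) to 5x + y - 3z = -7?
d = |5(7) + 1(-5) + (-3)(3) - (-7)| / √(5² + 1² + (-3)²) = 28/√35 = 4.733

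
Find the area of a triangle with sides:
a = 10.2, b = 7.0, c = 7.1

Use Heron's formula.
s = (a+b+c)/2 = (10.2+7.0+7.1)/2 = 12.15
A = √(s(s-a)(s-b)(s-c)) = √(12.15·1.95·5.15·5.05)
A = √616.183 = 24.82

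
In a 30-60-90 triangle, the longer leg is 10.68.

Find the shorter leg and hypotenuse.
In a 30-60-90 triangle, sides are in ratio 1 : √3 : 2.
Long leg = short leg·√3  →  short leg = 10.68/√3 = 6.166
Hypotenuse = 2·(short leg) = 2·10.68/√3 = 12.33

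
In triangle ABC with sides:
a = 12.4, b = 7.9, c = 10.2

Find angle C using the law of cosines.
cos(C) = (a² + b² - c²)/(2ab)
cos(C) = (12.4² + 7.9² - 10.2²)/(2·12.4·7.9) = 112.13/195.92 = 0.572325
C = arccos(0.572325) = 55.09°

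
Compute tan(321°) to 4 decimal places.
tan(321 degrees) = -0.8098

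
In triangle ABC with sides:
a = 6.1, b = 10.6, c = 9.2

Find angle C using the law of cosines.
cos(C) = (a² + b² - c²)/(2ab)
cos(C) = (6.1² + 10.6² - 9.2²)/(2·6.1·10.6) = 64.93/129.32 = 0.502088
C = arccos(0.502088) = 59.86°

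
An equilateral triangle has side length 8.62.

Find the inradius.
For an equilateral triangle, r = s/(2√3) where s is the side.
r = 8.62/(2√3) = 8.62/3.464102 = 2.488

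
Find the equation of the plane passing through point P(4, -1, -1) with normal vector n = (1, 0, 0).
d = n·P = (1)(4) + (0)(-1) + (0)(-1) = 4
Plane: x = 4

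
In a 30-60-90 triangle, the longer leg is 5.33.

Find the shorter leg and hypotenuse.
In a 30-60-90 triangle, sides are in ratio 1 : √3 : 2.
Long leg = short leg·√3  →  short leg = 5.33/√3 = 3.077
Hypotenuse = 2·(short leg) = 2·5.33/√3 = 6.155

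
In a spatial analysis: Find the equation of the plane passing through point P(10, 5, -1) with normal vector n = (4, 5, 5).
d = n·P = (4)(10) + (5)(5) + (5)(-1) = 60
Plane: 4x + 5y + 5z = 60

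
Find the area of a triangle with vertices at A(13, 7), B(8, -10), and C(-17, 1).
Using the coordinate formula: Area = (1/2)|x₁(y₂-y₃) + x₂(y₃-y₁) + x₃(y₁-y₂)|
Area = (1/2)|13((-10)-1) + 8(1-7) + (-17)(7-(-10))|
Area = (1/2)|13*(-11) + 8*(-6) + (-17)*17|
Area = (1/2)|(-143) + (-48) + (-289)|
Area = (1/2)*480 = 240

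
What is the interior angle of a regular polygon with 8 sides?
Interior angle of a regular n-gon = (n-2)*180/n
Interior angle = (8-2)*180/8
Interior angle = 6*180/8
Interior angle = 1080/8
Interior angle = 135 degrees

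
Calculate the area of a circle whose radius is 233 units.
Area = pi * r²
Area = pi * 233²
Area = pi * 54289
Area = 170553.92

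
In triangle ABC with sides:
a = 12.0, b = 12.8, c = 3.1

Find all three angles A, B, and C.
By the law of cosines:
cos(A) = (b² + c² - a²)/(2bc) = 0.371094  →  A = 68.22°
cos(B) = (a² + c² - b²)/(2ac) = -0.137500  →  B = 97.9°
cos(C) = (a² + b² - c²)/(2ab) = 0.970801  →  C = 13.88°
Check: A + B + C = 180.0° ✓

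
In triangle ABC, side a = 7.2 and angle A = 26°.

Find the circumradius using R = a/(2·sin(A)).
R = a/(2·sin(A)) = 7.2/(2·sin(26°))
R = 7.2/(2·0.438371) = 7.2/0.876742 = 8.212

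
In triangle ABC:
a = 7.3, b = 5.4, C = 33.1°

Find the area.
Using A = ½ab·sin(C):
A = ½·7.3·5.4·sin(33.1°) = ½·39.42·0.546102 = 10.76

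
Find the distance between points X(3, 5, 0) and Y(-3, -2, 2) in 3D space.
d = √[(-6)² + (-7)² + (2)²] = √89 = 9.434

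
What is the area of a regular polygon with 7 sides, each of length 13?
For a regular 7-gon with side length s = 13:
Apothem a = s / (2*tan(pi/7)) = 13 / (2*tan(pi/7)) ≈ 13.4974
Perimeter P = 7 * 13 = 91
Area = (1/2) * P * a = (1/2) * 91 * 13.4974 = 614.13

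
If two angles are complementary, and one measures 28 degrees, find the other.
Complementary angles sum to 90 degrees.
Other angle = 90 - 28
Other angle = 62 degrees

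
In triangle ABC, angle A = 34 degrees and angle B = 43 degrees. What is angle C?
Sum of angles in a triangle = 180 degrees
Third angle = 180 - 34 - 43
Third angle = 103 degrees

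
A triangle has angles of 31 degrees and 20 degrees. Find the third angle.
Sum of angles in a triangle = 180 degrees
Third angle = 180 - 31 - 20
Third angle = 129 degrees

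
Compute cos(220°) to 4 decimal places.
cos(220 degrees) = -0.766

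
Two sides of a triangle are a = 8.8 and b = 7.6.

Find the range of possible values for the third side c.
By the triangle inequality: |a - b| < c < a + b
|8.8 - 7.6| < c < 8.8 + 7.6
1.2 < c < 16.4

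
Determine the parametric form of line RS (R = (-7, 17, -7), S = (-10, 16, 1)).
Direction vector d = S - R = (-3, -1, 8)
x = -7 - 3t, y = 17 - t, z = -7 + 8t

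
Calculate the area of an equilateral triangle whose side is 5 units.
Area = (sqrt(3)/4) * s²
Area = (sqrt(3)/4) * 5²
Area = (sqrt(3)/4) * 25
Area = 10.83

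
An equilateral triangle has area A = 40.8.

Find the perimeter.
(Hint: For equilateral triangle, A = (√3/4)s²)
A = (√3/4)s²  →  s² = 4A/√3 = 4·40.8/√3 = 94.2236
s = 9.70688
Perimeter = 3s = 29.12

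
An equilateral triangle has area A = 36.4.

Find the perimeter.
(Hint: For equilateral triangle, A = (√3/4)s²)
A = (√3/4)s²  →  s² = 4A/√3 = 4·36.4/√3 = 84.0622
s = 9.16854
Perimeter = 3s = 27.51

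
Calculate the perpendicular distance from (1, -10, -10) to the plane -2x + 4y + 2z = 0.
d = |(-2)(1) + 4(-10) + 2(-10) - (0)| / √((-2)² + 4² + 2²) = 62/√24 = 12.66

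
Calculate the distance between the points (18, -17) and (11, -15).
Using the distance formula: d = sqrt((x₂-x₁)² + (y₂-y₁)²)
dx = 11 - 18 = -7
dy = (-15) - (-17) = 2
d = sqrt((-7)² + 2²) = sqrt(49 + 4) = sqrt(53) = 7.28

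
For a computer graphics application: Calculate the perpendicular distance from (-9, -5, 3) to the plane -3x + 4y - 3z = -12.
d = |(-3)(-9) + 4(-5) + (-3)(3) - (-12)| / √((-3)² + 4² + (-3)²) = 10/√34 = 1.715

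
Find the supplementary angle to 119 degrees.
Supplementary angles sum to 180 degrees.
Other angle = 180 - 119
Other angle = 61 degrees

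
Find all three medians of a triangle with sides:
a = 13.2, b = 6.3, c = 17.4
Using m_x = ½√(2y² + 2z² - x²):
m_a = ½√(2·6.3² + 2·17.4² - 13.2²) = ½√510.66 = 11.3
m_b = ½√(2·13.2² + 2·17.4² - 6.3²) = ½√914.31 = 15.12
m_c = ½√(2·13.2² + 2·6.3² - 17.4²) = ½√125.1 = 5.592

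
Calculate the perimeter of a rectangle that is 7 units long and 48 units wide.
Perimeter = 2 * (length + width)
Perimeter = 2 * (7 + 48)
Perimeter = 2 * 55
Perimeter = 110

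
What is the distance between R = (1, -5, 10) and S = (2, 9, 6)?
d = √[(1)² + (14)² + (-4)²] = √213 = 14.59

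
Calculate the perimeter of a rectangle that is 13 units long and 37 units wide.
Perimeter = 2 * (length + width)
Perimeter = 2 * (13 + 37)
Perimeter = 2 * 50
Perimeter = 100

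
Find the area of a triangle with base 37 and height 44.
Area = (1/2) * base * height
Area = (1/2) * 37 * 44
Area = 814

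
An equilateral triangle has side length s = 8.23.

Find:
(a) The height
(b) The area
(a) Height h = s·√3/2 = 8.23·√3/2 = 7.127
(b) Area = (√3/4)·s² = (√3/4)·8.23² = (√3/4)·67.7329 = 29.33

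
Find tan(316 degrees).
tan(316 degrees) = -0.9657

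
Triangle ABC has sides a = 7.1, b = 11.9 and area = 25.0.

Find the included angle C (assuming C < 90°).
Area = ½ab·sin(C)  →  sin(C) = 2·Area/(ab)
sin(C) = 2·25.0/(7.1·11.9) = 0.591786
C = arcsin(0.591786) = 36.28°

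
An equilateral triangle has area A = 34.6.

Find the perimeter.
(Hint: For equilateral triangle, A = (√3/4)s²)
A = (√3/4)s²  →  s² = 4A/√3 = 4·34.6/√3 = 79.9053
s = 8.93898
Perimeter = 3s = 26.82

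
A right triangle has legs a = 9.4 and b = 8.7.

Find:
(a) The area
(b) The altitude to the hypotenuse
(a) Area = ½ab = ½·9.4·8.7 = 40.89
(b) Hypotenuse c = √(9.4² + 8.7²) = √164.05 = 12.8082
    Area = ½·c·h_c  →  h_c = 2·Area/c = 2·40.89/12.8082 = 6.385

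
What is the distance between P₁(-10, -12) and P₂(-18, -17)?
Using the distance formula: d = sqrt((x₂-x₁)² + (y₂-y₁)²)
dx = (-18) - (-10) = -8
dy = (-17) - (-12) = -5
d = sqrt((-8)² + (-5)²) = sqrt(64 + 25) = sqrt(89) = 9.43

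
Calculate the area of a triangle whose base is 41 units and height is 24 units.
Area = (1/2) * base * height
Area = (1/2) * 41 * 24
Area = 492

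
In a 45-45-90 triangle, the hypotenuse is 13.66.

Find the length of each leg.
In a 45-45-90 triangle, hypotenuse = leg·√2  →  leg = hypotenuse/√2
leg = 13.66/√2 = 9.659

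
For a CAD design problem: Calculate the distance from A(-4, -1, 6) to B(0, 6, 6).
d = √[(4)² + (7)² + (0)²] = √65 = 8.062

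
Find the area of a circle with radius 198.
Area = pi * r²
Area = pi * 198²
Area = pi * 39204
Area = 123163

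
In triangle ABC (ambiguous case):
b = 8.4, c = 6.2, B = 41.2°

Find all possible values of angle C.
sin(C)/c = sin(B)/b  →  sin(C) = c·sin(B)/b = 6.2·sin(41.2°)/8.4 = 0.486176
C₁ = arcsin(0.486176) = 29.09°,  C₂ = 180° - C₁ = 150.91°
Check C₂: A = 180° - 41.2° - 150.91° = -12.11° ≤ 0, rejected
C = 29.09° (one solution)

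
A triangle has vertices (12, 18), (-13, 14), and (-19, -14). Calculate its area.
Using the coordinate formula: Area = (1/2)|x₁(y₂-y₃) + x₂(y₃-y₁) + x₃(y₁-y₂)|
Area = (1/2)|12(14-(-14)) + (-13)((-14)-18) + (-19)(18-14)|
Area = (1/2)|12*28 + (-13)*(-32) + (-19)*4|
Area = (1/2)|336 + 416 + (-76)|
Area = (1/2)*676 = 338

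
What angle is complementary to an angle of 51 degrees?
Complementary angles sum to 90 degrees.
Other angle = 90 - 51
Other angle = 39 degrees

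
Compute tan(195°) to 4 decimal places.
tan(195 degrees) = 0.2679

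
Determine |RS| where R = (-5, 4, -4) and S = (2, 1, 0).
d = √[(7)² + (-3)² + (4)²] = √74 = 8.602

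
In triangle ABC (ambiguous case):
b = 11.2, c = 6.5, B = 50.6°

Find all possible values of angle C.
sin(C)/c = sin(B)/b  →  sin(C) = c·sin(B)/b = 6.5·sin(50.6°)/11.2 = 0.448461
C₁ = arcsin(0.448461) = 26.65°,  C₂ = 180° - C₁ = 153.35°
Check C₂: A = 180° - 50.6° - 153.35° = -23.95° ≤ 0, rejected
C = 26.65° (one solution)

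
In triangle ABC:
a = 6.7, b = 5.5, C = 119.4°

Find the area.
Using A = ½ab·sin(C):
A = ½·6.7·5.5·sin(119.4°) = ½·36.85·0.871214 = 16.05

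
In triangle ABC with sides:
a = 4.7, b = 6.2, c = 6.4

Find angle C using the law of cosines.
cos(C) = (a² + b² - c²)/(2ab)
cos(C) = (4.7² + 6.2² - 6.4²)/(2·4.7·6.2) = 19.57/58.28 = 0.335793
C = arccos(0.335793) = 70.38°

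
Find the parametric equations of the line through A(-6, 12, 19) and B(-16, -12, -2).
Direction vector d = B - A = (-10, -24, -21)
x = -6 - 10t, y = 12 - 24t, z = 19 - 21t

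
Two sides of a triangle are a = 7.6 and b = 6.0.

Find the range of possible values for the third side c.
By the triangle inequality: |a - b| < c < a + b
|7.6 - 6.0| < c < 7.6 + 6.0
1.6 < c < 13.6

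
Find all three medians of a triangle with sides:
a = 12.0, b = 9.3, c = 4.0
Using m_x = ½√(2y² + 2z² - x²):
m_a = ½√(2·9.3² + 2·4.0² - 12.0²) = ½√60.98 = 3.904
m_b = ½√(2·12.0² + 2·4.0² - 9.3²) = ½√233.51 = 7.641
m_c = ½√(2·12.0² + 2·9.3² - 4.0²) = ½√444.98 = 10.55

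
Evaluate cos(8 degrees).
cos(8 degrees) = 0.9903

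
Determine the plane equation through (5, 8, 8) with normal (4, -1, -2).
d = n·P = (4)(5) + (-1)(8) + (-2)(8) = -4
Plane: 4x - y - 2z = -4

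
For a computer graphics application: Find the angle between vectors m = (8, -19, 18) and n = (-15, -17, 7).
m·n = 329, |m|² = 749, |n|² = 563
cos θ = 329/√421687 ≈ 0.5066
θ ≈ 59.56°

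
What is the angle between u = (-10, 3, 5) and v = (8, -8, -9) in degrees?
u·v = -149, |u|² = 134, |v|² = 209
cos θ = -149/√28006 ≈ -0.8903
θ ≈ 152.9°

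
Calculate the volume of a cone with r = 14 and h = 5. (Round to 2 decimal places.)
Volume = (1/3) * pi * r² * h
Volume = (1/3) * pi * 14² * 5
Volume = (1/3) * pi * 196 * 5
Volume = (1/3) * pi * 980
Volume = 1026.25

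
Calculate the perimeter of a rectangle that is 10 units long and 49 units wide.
Perimeter = 2 * (length + width)
Perimeter = 2 * (10 + 49)
Perimeter = 2 * 59
Perimeter = 118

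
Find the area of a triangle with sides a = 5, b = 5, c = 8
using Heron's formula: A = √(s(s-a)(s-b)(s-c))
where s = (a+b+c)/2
s = (5+5+8)/2 = 9
A = √(9·4·4·1) = √144 = 12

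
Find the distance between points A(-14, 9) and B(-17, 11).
Using the distance formula: d = sqrt((x₂-x₁)² + (y₂-y₁)²)
dx = (-17) - (-14) = -3
dy = 11 - 9 = 2
d = sqrt((-3)² + 2²) = sqrt(9 + 4) = sqrt(13) = 3.61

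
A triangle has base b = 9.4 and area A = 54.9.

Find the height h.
A = ½bh  →  h = 2A/b
h = 2·54.9/9.4 = 11.68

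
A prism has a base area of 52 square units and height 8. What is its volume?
Volume = base area * height
Volume = 52 * 8
Volume = 416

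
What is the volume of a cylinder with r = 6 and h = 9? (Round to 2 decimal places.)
Volume = pi * r² * h
Volume = pi * 6² * 9
Volume = pi * 36 * 9
Volume = pi * 324
Volume = 1017.88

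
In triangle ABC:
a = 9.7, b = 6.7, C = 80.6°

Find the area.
Using A = ½ab·sin(C):
A = ½·9.7·6.7·sin(80.6°) = ½·64.99·0.986572 = 32.06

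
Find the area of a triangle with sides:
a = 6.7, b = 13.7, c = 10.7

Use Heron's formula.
s = (a+b+c)/2 = (6.7+13.7+10.7)/2 = 15.55
A = √(s(s-a)(s-b)(s-c)) = √(15.55·8.85·1.85·4.85)
A = √1234.77 = 35.14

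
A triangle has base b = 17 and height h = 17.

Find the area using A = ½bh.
A = ½·17·17 = 144.5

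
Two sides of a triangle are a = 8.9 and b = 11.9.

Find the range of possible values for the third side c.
By the triangle inequality: |a - b| < c < a + b
|8.9 - 11.9| < c < 8.9 + 11.9
3 < c < 20.8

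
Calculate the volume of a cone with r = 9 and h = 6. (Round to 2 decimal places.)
Volume = (1/3) * pi * r² * h
Volume = (1/3) * pi * 9² * 6
Volume = (1/3) * pi * 81 * 6
Volume = (1/3) * pi * 486
Volume = 508.94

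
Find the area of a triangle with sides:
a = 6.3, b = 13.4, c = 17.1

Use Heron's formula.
s = (a+b+c)/2 = (6.3+13.4+17.1)/2 = 18.4
A = √(s(s-a)(s-b)(s-c)) = √(18.4·12.1·5·1.3)
A = √1447.16 = 38.04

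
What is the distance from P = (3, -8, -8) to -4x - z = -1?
d = |(-4)(3) + 0(-8) + (-1)(-8) - (-1)| / √((-4)² + 0² + (-1)²) = 3/√17 = 0.7276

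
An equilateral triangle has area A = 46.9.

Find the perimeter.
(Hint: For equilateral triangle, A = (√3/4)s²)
A = (√3/4)s²  →  s² = 4A/√3 = 4·46.9/√3 = 108.311
s = 10.4073
Perimeter = 3s = 31.22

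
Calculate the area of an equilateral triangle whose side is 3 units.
Area = (sqrt(3)/4) * s²
Area = (sqrt(3)/4) * 3²
Area = (sqrt(3)/4) * 9
Area = 3.90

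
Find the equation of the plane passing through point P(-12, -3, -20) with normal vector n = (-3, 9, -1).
d = n·P = (-3)(-12) + (9)(-3) + (-1)(-20) = 29
Plane: -3x + 9y - z = 29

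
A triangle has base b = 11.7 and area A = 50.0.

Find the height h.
A = ½bh  →  h = 2A/b
h = 2·50.0/11.7 = 8.547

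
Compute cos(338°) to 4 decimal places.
cos(338 degrees) = 0.9272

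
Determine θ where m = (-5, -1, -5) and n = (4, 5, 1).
m·n = -30, |m|² = 51, |n|² = 42
cos θ = -30/√2142 ≈ -0.6482
θ ≈ 130.4°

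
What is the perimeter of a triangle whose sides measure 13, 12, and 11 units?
Perimeter = sum of all sides
Perimeter = 13 + 12 + 11
Perimeter = 36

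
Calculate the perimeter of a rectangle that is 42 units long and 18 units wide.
Perimeter = 2 * (length + width)
Perimeter = 2 * (42 + 18)
Perimeter = 2 * 60
Perimeter = 120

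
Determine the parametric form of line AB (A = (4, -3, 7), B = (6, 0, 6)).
Direction vector d = B - A = (2, 3, -1)
x = 4 + 2t, y = -3 + 3t, z = 7 - t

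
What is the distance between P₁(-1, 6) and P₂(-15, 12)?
Using the distance formula: d = sqrt((x₂-x₁)² + (y₂-y₁)²)
dx = (-15) - (-1) = -14
dy = 12 - 6 = 6
d = sqrt((-14)² + 6²) = sqrt(196 + 36) = sqrt(232) = 15.23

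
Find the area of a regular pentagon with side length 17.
For a regular 5-gon with side length s = 17:
Apothem a = s / (2*tan(pi/5)) = 17 / (2*tan(pi/5)) ≈ 11.6992
Perimeter P = 5 * 17 = 85
Area = (1/2) * P * a = (1/2) * 85 * 11.6992 = 497.22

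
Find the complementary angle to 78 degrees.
Complementary angles sum to 90 degrees.
Other angle = 90 - 78
Other angle = 12 degrees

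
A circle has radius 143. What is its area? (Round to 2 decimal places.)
Area = pi * r²
Area = pi * 143²
Area = pi * 20449
Area = 64242.43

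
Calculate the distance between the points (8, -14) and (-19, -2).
Using the distance formula: d = sqrt((x₂-x₁)² + (y₂-y₁)²)
dx = (-19) - 8 = -27
dy = (-2) - (-14) = 12
d = sqrt((-27)² + 12²) = sqrt(729 + 144) = sqrt(873) = 29.55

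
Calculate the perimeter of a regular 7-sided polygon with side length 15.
Perimeter = number of sides * side length
Perimeter = 7 * 15
Perimeter = 105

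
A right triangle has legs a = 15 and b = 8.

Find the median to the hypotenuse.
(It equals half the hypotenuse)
Hypotenuse c = √(15² + 8²) = √289 = 17
Median to hypotenuse = c/2 = 8.5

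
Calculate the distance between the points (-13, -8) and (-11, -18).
Using the distance formula: d = sqrt((x₂-x₁)² + (y₂-y₁)²)
dx = (-11) - (-13) = 2
dy = (-18) - (-8) = -10
d = sqrt(2² + (-10)²) = sqrt(4 + 100) = sqrt(104) = 10.20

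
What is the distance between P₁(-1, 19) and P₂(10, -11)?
Using the distance formula: d = sqrt((x₂-x₁)² + (y₂-y₁)²)
dx = 10 - (-1) = 11
dy = (-11) - 19 = -30
d = sqrt(11² + (-30)²) = sqrt(121 + 900) = sqrt(1021) = 31.95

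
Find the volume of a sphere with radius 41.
Volume = (4/3) * pi * r³
Volume = (4/3) * pi * 41³
Volume = (4/3) * pi * 68921
Volume = 288695.61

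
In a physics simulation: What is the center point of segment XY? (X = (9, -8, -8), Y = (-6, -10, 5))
Midpoint = ((9-6)/2, (-8-10)/2, (-8+5)/2) = (1.5, -9, -1.5)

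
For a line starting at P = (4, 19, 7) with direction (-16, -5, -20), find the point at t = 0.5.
P(0.5) = (4 + (-16)(0.5), 19 + (-5)(0.5), 7 + (-20)(0.5)) = (-4, 16.5, -3)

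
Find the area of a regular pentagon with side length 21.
For a regular 5-gon with side length s = 21:
Apothem a = s / (2*tan(pi/5)) = 21 / (2*tan(pi/5)) ≈ 14.452
Perimeter P = 5 * 21 = 105
Area = (1/2) * P * a = (1/2) * 105 * 14.452 = 758.73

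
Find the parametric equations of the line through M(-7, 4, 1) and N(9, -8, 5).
Direction vector d = N - M = (16, -12, 4)
x = -7 + 16t, y = 4 - 12t, z = 1 + 4t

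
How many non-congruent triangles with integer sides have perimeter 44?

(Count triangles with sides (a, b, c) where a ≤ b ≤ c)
With a ≤ b ≤ c and a + b + c = 44, the triangle inequality a + b > c gives c < 44/2, so c ≤ 21.
Iterate a from 1 to ⌊p/3⌋ = 14; for each a, b ranges from a to ⌊(p−a)/2⌋ with c = p − a − b, keeping only c ≥ b.
Triples: (2, 21, 21), (3, 20, 21), (4, 19, 21), …
Count = 40 triangles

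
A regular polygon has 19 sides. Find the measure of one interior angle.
Interior angle of a regular n-gon = (n-2)*180/n
Interior angle = (19-2)*180/19
Interior angle = 17*180/19
Interior angle = 3060/19
Interior angle = 161.05 degrees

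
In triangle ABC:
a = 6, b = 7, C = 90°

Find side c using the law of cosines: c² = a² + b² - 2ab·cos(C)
c² = 6² + 7² - 2·6·7·cos(90°)
c² = 36 + 49 - 84·0.0000 = 85
c = √85 = 9.22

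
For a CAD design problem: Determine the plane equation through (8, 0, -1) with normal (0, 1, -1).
d = n·P = (0)(8) + (1)(0) + (-1)(-1) = 1
Plane: y - z = 1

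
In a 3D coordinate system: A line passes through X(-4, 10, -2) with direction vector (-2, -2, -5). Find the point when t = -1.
P(-1) = (-4 + (-2)(-1), 10 + (-2)(-1), -2 + (-5)(-1)) = (-2, 12, 3)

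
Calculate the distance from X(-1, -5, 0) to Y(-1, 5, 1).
d = √[(0)² + (10)² + (1)²] = √101 = 10.05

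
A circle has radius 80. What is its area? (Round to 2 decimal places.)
Area = pi * r²
Area = pi * 80²
Area = pi * 6400
Area = 20106.19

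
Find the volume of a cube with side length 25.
Volume = s³
Volume = 25³
Volume = 15625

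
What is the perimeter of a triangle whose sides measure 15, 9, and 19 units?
Perimeter = sum of all sides
Perimeter = 15 + 9 + 19
Perimeter = 43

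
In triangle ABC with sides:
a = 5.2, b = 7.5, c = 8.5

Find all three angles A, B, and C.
By the law of cosines:
cos(A) = (b² + c² - a²)/(2bc) = 0.795765  →  A = 37.27°
cos(B) = (a² + c² - b²)/(2ac) = 0.486878  →  B = 60.86°
cos(C) = (a² + b² - c²)/(2ab) = 0.141538  →  C = 81.86°
Check: A + B + C = 180.0° ✓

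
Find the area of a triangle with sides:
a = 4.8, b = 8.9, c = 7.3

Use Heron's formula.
s = (a+b+c)/2 = (4.8+8.9+7.3)/2 = 10.5
A = √(s(s-a)(s-b)(s-c)) = √(10.5·5.7·1.6·3.2)
A = √306.432 = 17.51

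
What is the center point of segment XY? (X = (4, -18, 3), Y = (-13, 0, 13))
Midpoint = ((4-13)/2, (-18+0)/2, (3+13)/2) = (-4.5, -9, 8)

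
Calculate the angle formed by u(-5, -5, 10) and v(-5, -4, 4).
u·v = 85, |u|² = 150, |v|² = 57
cos θ = 85/√8550 ≈ 0.9193
θ ≈ 23.18°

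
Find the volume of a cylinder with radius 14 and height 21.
Volume = pi * r² * h
Volume = pi * 14² * 21
Volume = pi * 196 * 21
Volume = pi * 4116
Volume = 12930.80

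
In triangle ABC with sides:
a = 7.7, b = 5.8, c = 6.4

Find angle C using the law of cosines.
cos(C) = (a² + b² - c²)/(2ab)
cos(C) = (7.7² + 5.8² - 6.4²)/(2·7.7·5.8) = 51.97/89.32 = 0.581841
C = arccos(0.581841) = 54.42°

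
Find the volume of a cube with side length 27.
Volume = s³
Volume = 27³
Volume = 19683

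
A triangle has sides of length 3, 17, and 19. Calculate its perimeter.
Perimeter = sum of all sides
Perimeter = 3 + 17 + 19
Perimeter = 39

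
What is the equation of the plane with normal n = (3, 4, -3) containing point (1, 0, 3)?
d = n·P = (3)(1) + (4)(0) + (-3)(3) = -6
Plane: 3x + 4y - 3z = -6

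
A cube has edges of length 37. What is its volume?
Volume = s³
Volume = 37³
Volume = 50653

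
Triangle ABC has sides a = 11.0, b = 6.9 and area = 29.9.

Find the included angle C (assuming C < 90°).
Area = ½ab·sin(C)  →  sin(C) = 2·Area/(ab)
sin(C) = 2·29.9/(11.0·6.9) = 0.787879
C = arcsin(0.787879) = 51.99°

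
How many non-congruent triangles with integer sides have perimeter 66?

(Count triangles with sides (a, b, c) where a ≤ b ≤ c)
With a ≤ b ≤ c and a + b + c = 66, the triangle inequality a + b > c gives c < 66/2, so c ≤ 32.
Iterate a from 1 to ⌊p/3⌋ = 22; for each a, b ranges from a to ⌊(p−a)/2⌋ with c = p − a − b, keeping only c ≥ b.
Triples: (2, 32, 32), (3, 31, 32), (4, 30, 32), …
Count = 91 triangles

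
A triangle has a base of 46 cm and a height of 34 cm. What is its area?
Area = (1/2) * base * height
Area = (1/2) * 46 * 34
Area = 782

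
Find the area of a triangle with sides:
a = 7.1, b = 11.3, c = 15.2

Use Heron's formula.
s = (a+b+c)/2 = (7.1+11.3+15.2)/2 = 16.8
A = √(s(s-a)(s-b)(s-c)) = √(16.8·9.7·5.5·1.6)
A = √1434.05 = 37.87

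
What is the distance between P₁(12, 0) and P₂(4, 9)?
Using the distance formula: d = sqrt((x₂-x₁)² + (y₂-y₁)²)
dx = 4 - 12 = -8
dy = 9 - 0 = 9
d = sqrt((-8)² + 9²) = sqrt(64 + 81) = sqrt(145) = 12.04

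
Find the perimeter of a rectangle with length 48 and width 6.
Perimeter = 2 * (length + width)
Perimeter = 2 * (48 + 6)
Perimeter = 2 * 54
Perimeter = 108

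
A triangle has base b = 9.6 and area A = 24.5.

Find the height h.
A = ½bh  →  h = 2A/b
h = 2·24.5/9.6 = 5.104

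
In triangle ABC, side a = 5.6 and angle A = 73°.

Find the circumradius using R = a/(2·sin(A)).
R = a/(2·sin(A)) = 5.6/(2·sin(73°))
R = 5.6/(2·0.956305) = 5.6/1.912610 = 2.928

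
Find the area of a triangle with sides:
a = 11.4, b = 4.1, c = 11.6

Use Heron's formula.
s = (a+b+c)/2 = (11.4+4.1+11.6)/2 = 13.55
A = √(s(s-a)(s-b)(s-c)) = √(13.55·2.15·9.45·1.95)
A = √536.839 = 23.17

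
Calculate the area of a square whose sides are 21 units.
Area = s²
Area = 21²
Area = 441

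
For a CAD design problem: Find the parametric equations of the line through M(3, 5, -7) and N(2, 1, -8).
Direction vector d = N - M = (-1, -4, -1)
x = 3 - t, y = 5 - 4t, z = -7 - t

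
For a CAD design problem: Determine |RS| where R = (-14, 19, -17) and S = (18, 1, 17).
d = √[(32)² + (-18)² + (34)²] = √2504 = 50.04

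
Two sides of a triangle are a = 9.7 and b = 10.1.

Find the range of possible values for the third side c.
By the triangle inequality: |a - b| < c < a + b
|9.7 - 10.1| < c < 9.7 + 10.1
0.4 < c < 19.8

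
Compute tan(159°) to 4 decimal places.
tan(159 degrees) = -0.3839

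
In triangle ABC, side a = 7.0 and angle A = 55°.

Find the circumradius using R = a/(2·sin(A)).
R = a/(2·sin(A)) = 7.0/(2·sin(55°))
R = 7.0/(2·0.819152) = 7.0/1.638304 = 4.273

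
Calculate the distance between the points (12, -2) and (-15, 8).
Using the distance formula: d = sqrt((x₂-x₁)² + (y₂-y₁)²)
dx = (-15) - 12 = -27
dy = 8 - (-2) = 10
d = sqrt((-27)² + 10²) = sqrt(729 + 100) = sqrt(829) = 28.79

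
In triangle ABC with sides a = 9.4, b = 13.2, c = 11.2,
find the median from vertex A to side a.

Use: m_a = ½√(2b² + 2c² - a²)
m_a = ½√(2·13.2² + 2·11.2² - 9.4²)
m_a = ½√(348.48 + 250.88 - 88.36) = ½√511 = 11.3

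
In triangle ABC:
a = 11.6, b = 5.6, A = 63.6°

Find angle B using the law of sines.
sin(B)/b = sin(A)/a
sin(B) = b·sin(A)/a = 5.6·sin(63.6°)/11.6 = 0.432413
B = arcsin(0.432413) = 25.62°  (b ≤ a, so B ≤ A and the acute solution is unique)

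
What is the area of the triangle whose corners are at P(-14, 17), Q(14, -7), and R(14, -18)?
Using the coordinate formula: Area = (1/2)|x₁(y₂-y₃) + x₂(y₃-y₁) + x₃(y₁-y₂)|
Area = (1/2)|(-14)((-7)-(-18)) + 14((-18)-17) + 14(17-(-7))|
Area = (1/2)|(-14)*11 + 14*(-35) + 14*24|
Area = (1/2)|(-154) + (-490) + 336|
Area = (1/2)*308 = 154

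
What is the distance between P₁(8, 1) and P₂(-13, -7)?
Using the distance formula: d = sqrt((x₂-x₁)² + (y₂-y₁)²)
dx = (-13) - 8 = -21
dy = (-7) - 1 = -8
d = sqrt((-21)² + (-8)²) = sqrt(441 + 64) = sqrt(505) = 22.47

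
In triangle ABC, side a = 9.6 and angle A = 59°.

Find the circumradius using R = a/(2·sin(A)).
R = a/(2·sin(A)) = 9.6/(2·sin(59°))
R = 9.6/(2·0.857167) = 9.6/1.714335 = 5.6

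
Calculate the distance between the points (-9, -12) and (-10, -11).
Using the distance formula: d = sqrt((x₂-x₁)² + (y₂-y₁)²)
dx = (-10) - (-9) = -1
dy = (-11) - (-12) = 1
d = sqrt((-1)² + 1²) = sqrt(1 + 1) = sqrt(2) = 1.41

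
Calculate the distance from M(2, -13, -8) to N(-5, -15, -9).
d = √[(-7)² + (-2)² + (-1)²] = √54 = 7.348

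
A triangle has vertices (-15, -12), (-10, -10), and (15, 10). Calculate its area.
Using the coordinate formula: Area = (1/2)|x₁(y₂-y₃) + x₂(y₃-y₁) + x₃(y₁-y₂)|
Area = (1/2)|(-15)((-10)-10) + (-10)(10-(-12)) + 15((-12)-(-10))|
Area = (1/2)|(-15)*(-20) + (-10)*22 + 15*(-2)|
Area = (1/2)|300 + (-220) + (-30)|
Area = (1/2)*50 = 25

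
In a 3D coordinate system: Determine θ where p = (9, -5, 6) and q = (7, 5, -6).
p·q = 2, |p|² = 142, |q|² = 110
cos θ = 2/√15620 ≈ 0.016
θ ≈ 89.08°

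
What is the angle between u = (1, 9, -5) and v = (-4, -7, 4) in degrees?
u·v = -87, |u|² = 107, |v|² = 81
cos θ = -87/√8667 ≈ -0.9345
θ ≈ 159.1°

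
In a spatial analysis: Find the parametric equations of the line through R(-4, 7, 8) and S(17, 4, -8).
Direction vector d = S - R = (21, -3, -16)
x = -4 + 21t, y = 7 - 3t, z = 8 - 16t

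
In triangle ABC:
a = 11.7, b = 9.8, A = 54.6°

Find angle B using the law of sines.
sin(B)/b = sin(A)/a
sin(B) = b·sin(A)/a = 9.8·sin(54.6°)/11.7 = 0.682757
B = arcsin(0.682757) = 43.06°  (b ≤ a, so B ≤ A and the acute solution is unique)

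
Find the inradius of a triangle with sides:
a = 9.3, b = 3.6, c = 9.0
s = (a+b+c)/2 = (9.3+3.6+9.0)/2 = 10.95
Area = √(s(s-a)(s-b)(s-c)) = √(10.95·1.65·7.35·1.95) = 16.092
r = Area/s = 16.092/10.95 = 1.47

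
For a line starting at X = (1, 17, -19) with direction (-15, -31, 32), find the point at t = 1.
P(1) = (1 + (-15)(1), 17 + (-31)(1), -19 + 32(1)) = (-14, -14, 13)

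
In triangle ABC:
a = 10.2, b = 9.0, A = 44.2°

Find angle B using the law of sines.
sin(B)/b = sin(A)/a
sin(B) = b·sin(A)/a = 9.0·sin(44.2°)/10.2 = 0.615146
B = arcsin(0.615146) = 37.96°  (b ≤ a, so B ≤ A and the acute solution is unique)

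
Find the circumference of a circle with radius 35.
Circumference = 2 * pi * r
Circumference = 2 * pi * 35
Circumference = 219.91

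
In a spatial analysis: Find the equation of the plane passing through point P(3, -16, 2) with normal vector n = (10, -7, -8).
d = n·P = (10)(3) + (-7)(-16) + (-8)(2) = 126
Plane: 10x - 7y - 8z = 126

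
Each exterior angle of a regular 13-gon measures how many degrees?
Exterior angle of a regular n-gon = 360/n
Exterior angle = 360/13
Exterior angle = 27.69 degrees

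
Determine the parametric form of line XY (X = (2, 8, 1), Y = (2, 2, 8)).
Direction vector d = Y - X = (0, -6, 7)
x = 2, y = 8 - 6t, z = 1 + 7t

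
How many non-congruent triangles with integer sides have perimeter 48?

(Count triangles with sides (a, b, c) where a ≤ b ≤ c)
With a ≤ b ≤ c and a + b + c = 48, the triangle inequality a + b > c gives c < 48/2, so c ≤ 23.
Iterate a from 1 to ⌊p/3⌋ = 16; for each a, b ranges from a to ⌊(p−a)/2⌋ with c = p − a − b, keeping only c ≥ b.
Triples: (2, 23, 23), (3, 22, 23), (4, 21, 23), …
Count = 48 triangles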